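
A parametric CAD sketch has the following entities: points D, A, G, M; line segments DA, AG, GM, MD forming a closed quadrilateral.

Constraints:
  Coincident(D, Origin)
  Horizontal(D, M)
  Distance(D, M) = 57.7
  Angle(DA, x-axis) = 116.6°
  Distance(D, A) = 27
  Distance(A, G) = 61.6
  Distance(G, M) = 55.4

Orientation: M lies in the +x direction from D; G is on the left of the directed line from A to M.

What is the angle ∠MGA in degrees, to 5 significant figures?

78.075°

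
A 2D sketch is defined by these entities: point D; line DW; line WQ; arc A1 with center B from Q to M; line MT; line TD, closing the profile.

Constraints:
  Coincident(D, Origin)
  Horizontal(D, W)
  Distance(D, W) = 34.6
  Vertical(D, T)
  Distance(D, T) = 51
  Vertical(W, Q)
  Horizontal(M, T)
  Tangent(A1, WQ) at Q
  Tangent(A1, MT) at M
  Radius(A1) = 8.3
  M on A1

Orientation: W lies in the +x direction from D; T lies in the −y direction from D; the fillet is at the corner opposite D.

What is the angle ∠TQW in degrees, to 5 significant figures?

103.49°

D is at the origin; D and W share the same y with |DW| = 34.6 and W on the +x side, so W = (34.600, 0.0000). D and T share the same x with |DT| = 51.0 and T on the −y side, so T = (0.0000, -51.000). The virtual corner opposite D is at (34.600, -51.000). Since A1 is tangent to WQ there, BQ ⟂ WQ and tangency of A1 to MT means the radius BM is perpendicular to MT, with radius 8.3, so the center B sits 8.3 in from both sides at B = (26.300, -42.700). That places the tangent points at Q = (34.600, -42.700) on WQ and M = (26.300, -51.000) on MT. Then cos ∠TQW = QT·QW / (|QT||QW|), giving 103.49°.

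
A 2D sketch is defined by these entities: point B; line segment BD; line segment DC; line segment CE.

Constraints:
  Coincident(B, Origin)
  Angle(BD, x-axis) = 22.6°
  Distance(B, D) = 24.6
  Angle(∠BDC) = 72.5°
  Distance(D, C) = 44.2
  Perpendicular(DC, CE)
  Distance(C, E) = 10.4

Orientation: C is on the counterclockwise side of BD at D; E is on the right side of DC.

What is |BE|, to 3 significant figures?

50.0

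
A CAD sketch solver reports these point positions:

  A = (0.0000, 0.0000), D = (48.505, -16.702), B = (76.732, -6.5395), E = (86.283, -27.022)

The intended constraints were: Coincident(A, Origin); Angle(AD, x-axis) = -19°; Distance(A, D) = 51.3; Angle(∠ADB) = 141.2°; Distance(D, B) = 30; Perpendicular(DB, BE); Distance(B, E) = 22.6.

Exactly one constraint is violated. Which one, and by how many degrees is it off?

Perpendicular(DB, BE) — off by 5.20°.

A = (0.00, 0.00) ✓; AD at -19.00° ✓; |AD| = 51.30 ✓; ∠ADB = 141.2° ✓; |DB| = 30.00 ✓; ∠(DB, BE) = 84.80° ✗; |BE| = 22.60 ✓.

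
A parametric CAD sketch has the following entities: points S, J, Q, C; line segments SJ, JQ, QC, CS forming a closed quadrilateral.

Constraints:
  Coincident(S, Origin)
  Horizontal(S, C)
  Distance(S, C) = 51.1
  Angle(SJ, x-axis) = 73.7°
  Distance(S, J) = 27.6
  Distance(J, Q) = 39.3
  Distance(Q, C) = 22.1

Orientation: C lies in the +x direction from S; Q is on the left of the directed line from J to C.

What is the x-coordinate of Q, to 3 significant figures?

46.7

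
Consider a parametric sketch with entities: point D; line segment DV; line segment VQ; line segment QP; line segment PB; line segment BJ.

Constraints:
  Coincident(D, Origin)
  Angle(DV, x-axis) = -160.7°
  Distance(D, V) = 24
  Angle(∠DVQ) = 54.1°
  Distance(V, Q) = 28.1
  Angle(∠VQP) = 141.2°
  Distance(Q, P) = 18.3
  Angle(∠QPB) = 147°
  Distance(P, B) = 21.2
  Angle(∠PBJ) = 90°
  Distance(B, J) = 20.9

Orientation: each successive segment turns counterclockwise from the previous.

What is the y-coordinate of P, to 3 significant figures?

-22.7

D is at the origin; DV runs at -160.7° with length 24.0, so V = (-22.7, -7.93). ∠DVQ = 54.1° gives VQ at -34.8° from the x-axis; with |VQ| = 28.1, Q = (0.423, -24.0). ∠VQP = 141.2° gives QP at 4.00° from the x-axis; with |QP| = 18.3, P = (18.7, -22.7). So P.y = -22.7.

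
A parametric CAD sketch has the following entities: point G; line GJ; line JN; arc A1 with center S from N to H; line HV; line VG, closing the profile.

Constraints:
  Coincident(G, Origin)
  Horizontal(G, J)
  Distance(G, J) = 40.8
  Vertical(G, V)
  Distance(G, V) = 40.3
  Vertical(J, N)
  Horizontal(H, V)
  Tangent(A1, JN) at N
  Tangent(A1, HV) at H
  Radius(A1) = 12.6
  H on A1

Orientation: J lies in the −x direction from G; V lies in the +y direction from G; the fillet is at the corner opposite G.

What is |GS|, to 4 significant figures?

39.53

G is at the origin; G and J share the same y with |GJ| = 40.8 and J on the −x side, so J = (-40.80, 0.000). G and V share the same x with |GV| = 40.3 and V on the +y side, so V = (0.000, 40.30). The virtual corner opposite G is at (-40.80, 40.30). A1 meets JN tangentially, so SN is at right angles to JN and since A1 is tangent to HV there, SH ⟂ HV, with radius 12.6, so the center S sits 12.6 in from both sides at S = (-28.20, 27.70). Then |GS| = |S − G| = 39.53.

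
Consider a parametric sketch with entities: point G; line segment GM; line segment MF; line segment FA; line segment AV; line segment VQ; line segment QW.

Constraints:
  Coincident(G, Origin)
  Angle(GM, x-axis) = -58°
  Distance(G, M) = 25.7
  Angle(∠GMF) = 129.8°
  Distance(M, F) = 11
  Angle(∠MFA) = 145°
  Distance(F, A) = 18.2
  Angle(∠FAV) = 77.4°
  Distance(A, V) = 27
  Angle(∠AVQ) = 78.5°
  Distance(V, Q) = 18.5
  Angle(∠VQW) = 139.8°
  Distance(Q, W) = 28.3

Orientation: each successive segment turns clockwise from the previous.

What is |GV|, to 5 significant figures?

24.123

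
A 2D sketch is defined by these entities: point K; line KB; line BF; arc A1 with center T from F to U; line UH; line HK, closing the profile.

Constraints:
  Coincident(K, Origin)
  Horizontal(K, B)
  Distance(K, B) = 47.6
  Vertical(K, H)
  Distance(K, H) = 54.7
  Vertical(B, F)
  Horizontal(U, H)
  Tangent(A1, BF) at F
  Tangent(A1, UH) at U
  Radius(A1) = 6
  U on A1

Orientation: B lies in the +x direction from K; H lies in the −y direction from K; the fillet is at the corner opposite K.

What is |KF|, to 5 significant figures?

68.099

K is at the origin; K and B share the same y with |KB| = 47.6 and B on the +x side, so B = (47.600, 0.0000). K and H share the same x with |KH| = 54.7 and H on the −y side, so H = (0.0000, -54.700). The virtual corner opposite K is at (47.600, -54.700). A1 meets BF tangentially, so TF is at right angles to BF and A1 meets UH tangentially, so TU is at right angles to UH, with radius 6.0, so the center T sits 6.0 in from both sides at T = (41.600, -48.700). That places the tangent points at F = (47.600, -48.700) on BF and U = (41.600, -54.700) on UH. Then |KF| = |F − K| = 68.099.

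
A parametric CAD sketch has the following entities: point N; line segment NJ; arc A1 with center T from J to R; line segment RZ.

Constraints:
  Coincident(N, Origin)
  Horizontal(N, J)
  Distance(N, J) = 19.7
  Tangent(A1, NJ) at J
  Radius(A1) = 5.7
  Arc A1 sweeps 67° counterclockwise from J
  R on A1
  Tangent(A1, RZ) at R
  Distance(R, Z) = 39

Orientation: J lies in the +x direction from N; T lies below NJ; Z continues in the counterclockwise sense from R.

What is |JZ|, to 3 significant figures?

44.4

N is at the origin; N and J share the same y with |NJ| = 19.7 and J on the +x side, so J = (19.7, 0.00). A1 meets NJ tangentially, so TJ is at right angles to NJ, so T = J + (0, -5.7) = (19.7, -5.70). On A1, J sits at bearing 90° from T; a 67° counterclockwise sweep puts R at bearing 157°, so R = T + 5.7·(cos 157°, sin 157°) = (14.5, -3.47). Since A1 is tangent to RZ there, TR ⟂ RZ, so RZ runs along (−sin 157°, cos 157°); with |RZ| = 39.0, Z = (-0.785, -39.4). Then |JZ| = |Z − J| = 44.4.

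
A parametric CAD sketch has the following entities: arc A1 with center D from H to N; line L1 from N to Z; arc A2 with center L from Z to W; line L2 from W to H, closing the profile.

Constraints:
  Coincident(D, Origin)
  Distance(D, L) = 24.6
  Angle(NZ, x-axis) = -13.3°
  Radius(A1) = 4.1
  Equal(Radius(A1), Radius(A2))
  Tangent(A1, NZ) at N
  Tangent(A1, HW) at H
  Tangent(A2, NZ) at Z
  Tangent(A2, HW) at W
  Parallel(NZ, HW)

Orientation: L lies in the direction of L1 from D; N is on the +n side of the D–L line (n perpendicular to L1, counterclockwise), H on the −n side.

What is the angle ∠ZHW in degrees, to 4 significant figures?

18.43°

The slot axis is L1's direction at -13.3°, so u = (cos -13.3°, sin -13.3°) = (0.9732, -0.2300) and n = (−sin -13.3°, cos -13.3°) = (0.2300, 0.9732). D is at the origin and L lies 24.6 along u from D, so L = 24.6·u = (23.94, -5.659). Tangency of A1 to both parallel lines with radius 4.1 puts N and H at D ± 4.1·n: N = (0.9432, 3.990), H = (-0.9432, -3.990). Equal radii place Z and W the same way about L: Z = L + 4.1·n = (24.88, -1.669), W = L − 4.1·n = (23.00, -9.649). Then cos ∠ZHW = HZ·HW / (|HZ||HW|), giving 18.43°.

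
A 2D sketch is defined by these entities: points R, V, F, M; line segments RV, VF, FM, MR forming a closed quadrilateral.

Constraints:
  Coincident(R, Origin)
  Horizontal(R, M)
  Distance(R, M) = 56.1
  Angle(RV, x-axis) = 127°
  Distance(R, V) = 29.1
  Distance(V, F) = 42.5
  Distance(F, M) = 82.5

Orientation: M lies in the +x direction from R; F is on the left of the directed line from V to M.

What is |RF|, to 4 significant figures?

61.47

Checks: |VF| = 42.50 ✓; |FM| = 82.50 ✓.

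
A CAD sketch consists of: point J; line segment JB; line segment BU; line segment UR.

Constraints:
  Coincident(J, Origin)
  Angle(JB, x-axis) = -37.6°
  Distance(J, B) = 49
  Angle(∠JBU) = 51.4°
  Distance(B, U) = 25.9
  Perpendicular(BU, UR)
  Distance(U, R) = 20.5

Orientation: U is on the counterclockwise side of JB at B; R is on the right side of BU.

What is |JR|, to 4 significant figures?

58.98

∠JBU = 51.4°, so BU runs at -37.6° + (180° − 51.4°) = 91.00° from the x-axis; with |BU| = 25.9, U = B + 25.9·(cos 91.00°, sin 91.00°) = (38.37, -4.001). The perpendicularity gives UR at right angles to BU; with |UR| = 20.5 on the right of BU, R = U + 20.5·(0.9998, 0.01745) = (58.87, -3.643). Then |JR| = |R − J| = 58.98.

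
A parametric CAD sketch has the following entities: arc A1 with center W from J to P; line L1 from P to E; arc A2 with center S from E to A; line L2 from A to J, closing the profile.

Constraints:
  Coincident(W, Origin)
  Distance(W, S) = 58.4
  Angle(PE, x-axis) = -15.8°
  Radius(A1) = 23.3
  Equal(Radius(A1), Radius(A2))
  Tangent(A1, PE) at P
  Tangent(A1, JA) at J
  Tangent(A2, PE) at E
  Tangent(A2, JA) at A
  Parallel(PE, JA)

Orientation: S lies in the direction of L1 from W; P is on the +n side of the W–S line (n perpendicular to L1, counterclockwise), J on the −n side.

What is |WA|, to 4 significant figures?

62.88

The slot axis is L1's direction at -15.8°, so u = (cos -15.8°, sin -15.8°) = (0.9622, -0.2723) and n = (−sin -15.8°, cos -15.8°) = (0.2723, 0.9622). W is at the origin and S lies 58.4 along u from W, so S = 58.4·u = (56.19, -15.90). Tangency of A1 to both parallel lines with radius 23.3 puts P and J at W ± 23.3·n: P = (6.344, 22.42), J = (-6.344, -22.42). Equal radii place E and A the same way about S: E = S + 23.3·n = (62.54, 6.519), A = S − 23.3·n = (49.85, -38.32). Then |WA| = |A − W| = 62.88.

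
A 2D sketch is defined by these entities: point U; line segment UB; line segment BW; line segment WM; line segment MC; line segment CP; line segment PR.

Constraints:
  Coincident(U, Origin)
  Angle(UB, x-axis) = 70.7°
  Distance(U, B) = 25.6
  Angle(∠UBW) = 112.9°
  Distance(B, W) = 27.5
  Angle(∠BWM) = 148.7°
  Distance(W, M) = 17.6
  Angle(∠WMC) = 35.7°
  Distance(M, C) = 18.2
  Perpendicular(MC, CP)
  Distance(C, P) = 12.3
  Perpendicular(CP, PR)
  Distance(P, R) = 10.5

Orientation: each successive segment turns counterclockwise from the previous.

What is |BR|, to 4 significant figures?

34.01

MC ⟂ CP, so CP runs at 43.40°; with |CP| = 12.3, P = (-7.752, 41.19). The perpendicularity gives PR at right angles to CP, so PR runs at 133.4°; with |PR| = 10.5, R = (-14.97, 48.82). Then |BR| = |R − B| = 34.01.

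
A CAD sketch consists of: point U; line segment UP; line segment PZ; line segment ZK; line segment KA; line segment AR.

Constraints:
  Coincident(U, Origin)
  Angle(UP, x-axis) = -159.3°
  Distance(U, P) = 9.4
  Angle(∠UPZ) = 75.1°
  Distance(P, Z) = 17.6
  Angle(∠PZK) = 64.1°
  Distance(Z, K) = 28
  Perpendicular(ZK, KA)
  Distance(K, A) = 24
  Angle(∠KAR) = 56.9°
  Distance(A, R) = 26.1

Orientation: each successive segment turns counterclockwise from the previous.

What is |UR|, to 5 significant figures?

8.6681

U is at the origin; UP runs at -159.3° with length 9.4, so P = (-8.7932, -3.3227). ∠UPZ = 75.1° gives PZ at -54.400° from the x-axis; with |PZ| = 17.6, Z = (1.4522, -17.633). ∠PZK = 64.1° gives ZK at 61.500° from the x-axis; with |ZK| = 28.0, K = (14.813, 6.9736). ZK ⟂ KA, so KA runs at 151.50°; with |KA| = 24.0, A = (-6.2790, 18.425). ∠KAR = 56.9° gives AR at -85.400° from the x-axis; with |AR| = 26.1, R = (-4.1858, -7.5905). Then |UR| = |R − U| = 8.6681.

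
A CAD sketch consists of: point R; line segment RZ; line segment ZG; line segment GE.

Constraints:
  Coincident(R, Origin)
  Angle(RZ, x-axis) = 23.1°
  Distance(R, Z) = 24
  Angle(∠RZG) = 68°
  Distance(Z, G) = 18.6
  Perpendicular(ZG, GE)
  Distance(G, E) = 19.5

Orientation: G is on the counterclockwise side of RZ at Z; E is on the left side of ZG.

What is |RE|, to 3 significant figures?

10.0

R is at the origin; RZ runs at 23.1° with length 24.0, so Z = 24.0·(cos 23.1°, sin 23.1°) = (22.1, 9.42). ∠RZG = 68.0°, so ZG runs at 23.1° + (180° − 68.0°) = 135° from the x-axis; with |ZG| = 18.6, G = Z + 18.6·(cos 135°, sin 135°) = (8.90, 22.5). ZG is perpendicular to GE; with |GE| = 19.5 on the left of ZG, E = G + 19.5·(-0.706, -0.708) = (-4.86, 8.73). Then |RE| = |E − R| = 10.0.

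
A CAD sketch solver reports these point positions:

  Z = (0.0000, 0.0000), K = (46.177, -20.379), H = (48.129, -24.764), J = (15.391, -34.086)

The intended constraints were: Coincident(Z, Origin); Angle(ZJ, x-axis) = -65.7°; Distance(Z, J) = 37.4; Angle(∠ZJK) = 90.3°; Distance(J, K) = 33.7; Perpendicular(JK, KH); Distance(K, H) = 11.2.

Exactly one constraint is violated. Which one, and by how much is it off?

Distance(K, H) = 11.2 — off by 6.40.

Z = (0.00, 0.00) ✓; ZJ at -65.70° ✓; |ZJ| = 37.40 ✓; ∠ZJK = 90.30° ✓; |JK| = 33.70 ✓; ∠(JK, KH) = 90.00° ✓; |KH| = 4.800 ✗.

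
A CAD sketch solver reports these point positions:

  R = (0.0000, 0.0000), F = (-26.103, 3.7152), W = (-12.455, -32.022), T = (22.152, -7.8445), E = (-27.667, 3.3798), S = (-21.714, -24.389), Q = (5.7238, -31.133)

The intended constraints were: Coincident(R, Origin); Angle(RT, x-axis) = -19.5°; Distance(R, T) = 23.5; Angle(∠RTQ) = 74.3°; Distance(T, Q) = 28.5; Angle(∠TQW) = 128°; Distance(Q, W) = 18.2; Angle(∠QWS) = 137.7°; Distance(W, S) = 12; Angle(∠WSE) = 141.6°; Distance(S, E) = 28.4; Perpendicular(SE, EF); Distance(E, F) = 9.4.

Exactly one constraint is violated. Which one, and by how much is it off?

Distance(E, F) = 9.4 — off by 7.80.

R = (0.00, 0.00) ✓; RT at -19.50° ✓; |RT| = 23.50 ✓; ∠RTQ = 74.30° ✓; |TQ| = 28.50 ✓; ∠TQW = 128.0° ✓; |QW| = 18.20 ✓; ∠QWS = 137.7° ✓; |WS| = 12.00 ✓; ∠WSE = 141.6° ✓; |SE| = 28.40 ✓; ∠(SE, EF) = 90.00° ✓; |EF| = 1.600 ✗.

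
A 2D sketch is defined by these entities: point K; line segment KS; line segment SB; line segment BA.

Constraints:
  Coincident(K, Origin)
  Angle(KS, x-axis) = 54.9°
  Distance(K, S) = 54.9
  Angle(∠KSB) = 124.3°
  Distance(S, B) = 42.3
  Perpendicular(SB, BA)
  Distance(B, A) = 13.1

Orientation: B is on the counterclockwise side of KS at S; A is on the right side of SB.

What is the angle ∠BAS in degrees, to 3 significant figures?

72.8°

K is at the origin; KS runs at 54.9° with length 54.9, so S = 54.9·(cos 54.9°, sin 54.9°) = (31.6, 44.9). ∠KSB = 124.3°, so SB runs at 54.9° + (180° − 124.3°) = 111° from the x-axis; with |SB| = 42.3, B = S + 42.3·(cos 111°, sin 111°) = (16.7, 84.5). SB ⟂ BA; with |BA| = 13.1 on the right of SB, A = B + 13.1·(0.936, 0.352) = (28.9, 89.1). Then cos ∠BAS = AB·AS / (|AB||AS|), giving 72.8°.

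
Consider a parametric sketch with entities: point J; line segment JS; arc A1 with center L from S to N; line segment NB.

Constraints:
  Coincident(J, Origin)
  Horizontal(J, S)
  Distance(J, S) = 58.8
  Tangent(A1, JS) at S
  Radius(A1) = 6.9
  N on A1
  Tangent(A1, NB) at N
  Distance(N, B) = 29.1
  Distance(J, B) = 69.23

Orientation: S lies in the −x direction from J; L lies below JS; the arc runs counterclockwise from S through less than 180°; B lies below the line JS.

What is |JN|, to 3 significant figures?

66.1

Checks: |LN| = 6.900 ✓; ∠(LN, NB) = 90.00° ✓; |NB| = 29.10 ✓; |JB| = 69.23 ✓.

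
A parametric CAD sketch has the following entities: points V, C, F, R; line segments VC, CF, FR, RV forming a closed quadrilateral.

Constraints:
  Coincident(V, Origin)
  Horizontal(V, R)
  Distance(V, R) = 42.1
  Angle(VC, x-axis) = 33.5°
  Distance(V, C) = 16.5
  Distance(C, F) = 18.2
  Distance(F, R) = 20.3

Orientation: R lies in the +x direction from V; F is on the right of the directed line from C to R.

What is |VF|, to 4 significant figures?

23.85

V is at the origin; V and R share the same y with |VR| = 42.1 and R in +x, so R = (42.1, 0). VC runs at 33.5° with |VC| = 16.5, so C = (13.76, 9.107). F is determined by |CF| = 18.2 and |FR| = 20.3 together: it lies at the intersection of circle(C, 18.2) and circle(R, 20.3). With |CR| = 29.77, the foot of the radical line on CR is 13.53 from C and the perpendicular offset is √(18.2² − 13.53²) = 12.18. Taking the right-of-CR solution: F = (22.91, -6.624).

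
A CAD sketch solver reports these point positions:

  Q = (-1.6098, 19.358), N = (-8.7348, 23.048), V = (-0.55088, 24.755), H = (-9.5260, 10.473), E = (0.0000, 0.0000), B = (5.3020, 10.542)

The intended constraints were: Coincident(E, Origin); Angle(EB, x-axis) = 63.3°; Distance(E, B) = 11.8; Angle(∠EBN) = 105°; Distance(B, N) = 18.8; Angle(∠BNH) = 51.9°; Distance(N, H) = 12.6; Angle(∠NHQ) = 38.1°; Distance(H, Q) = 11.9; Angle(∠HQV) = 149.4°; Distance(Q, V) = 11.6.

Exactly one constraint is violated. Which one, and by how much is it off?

Distance(Q, V) = 11.6 — off by 6.10.

E = (0.00, 0.00) ✓; EB at 63.30° ✓; |EB| = 11.80 ✓; ∠EBN = 105.0° ✓; |BN| = 18.80 ✓; ∠BNH = 51.90° ✓; |NH| = 12.60 ✓; ∠NHQ = 38.10° ✓; |HQ| = 11.90 ✓; ∠HQV = 149.4° ✓; |QV| = 5.500 ✗.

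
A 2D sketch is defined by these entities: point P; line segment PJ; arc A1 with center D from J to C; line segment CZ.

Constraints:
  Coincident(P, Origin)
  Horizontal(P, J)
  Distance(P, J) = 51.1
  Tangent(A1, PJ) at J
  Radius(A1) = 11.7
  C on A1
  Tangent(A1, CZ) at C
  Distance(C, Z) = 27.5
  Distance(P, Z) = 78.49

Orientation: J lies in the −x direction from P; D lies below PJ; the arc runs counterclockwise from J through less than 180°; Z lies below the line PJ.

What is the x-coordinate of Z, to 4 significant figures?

-70.56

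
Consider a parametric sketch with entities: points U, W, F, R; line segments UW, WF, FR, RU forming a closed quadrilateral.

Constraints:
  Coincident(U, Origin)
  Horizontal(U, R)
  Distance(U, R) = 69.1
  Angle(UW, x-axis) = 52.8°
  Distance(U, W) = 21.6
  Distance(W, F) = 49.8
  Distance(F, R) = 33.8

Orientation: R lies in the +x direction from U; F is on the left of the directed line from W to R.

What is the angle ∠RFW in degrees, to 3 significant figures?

86.8°

U is at the origin; U and R share the same y with |UR| = 69.1 and R in +x, so R = (69.1, 0). UW runs at 52.8° with |UW| = 21.6, so W = (13.1, 17.2). F is determined by |WF| = 49.8 and |FR| = 33.8 together: it lies at the intersection of circle(W, 49.8) and circle(R, 33.8). With |WR| = 58.6, the foot of the radical line on WR is 40.7 from W and the perpendicular offset is √(49.8² − 40.7²) = 28.7. Taking the left-of-WR solution: F = (60.4, 32.7).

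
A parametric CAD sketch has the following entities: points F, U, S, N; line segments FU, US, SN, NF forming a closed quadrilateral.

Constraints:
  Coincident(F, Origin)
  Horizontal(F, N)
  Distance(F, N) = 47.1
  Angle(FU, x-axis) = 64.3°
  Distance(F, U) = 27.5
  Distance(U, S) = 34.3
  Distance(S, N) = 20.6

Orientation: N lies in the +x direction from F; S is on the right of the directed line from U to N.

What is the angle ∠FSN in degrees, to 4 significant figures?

151.4°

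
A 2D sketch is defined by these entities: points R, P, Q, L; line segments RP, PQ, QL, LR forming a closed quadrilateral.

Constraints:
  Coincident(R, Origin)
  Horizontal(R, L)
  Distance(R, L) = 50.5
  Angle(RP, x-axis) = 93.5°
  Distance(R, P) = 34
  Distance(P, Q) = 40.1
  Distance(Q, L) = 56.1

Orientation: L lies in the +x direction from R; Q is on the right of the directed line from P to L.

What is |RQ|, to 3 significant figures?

8.02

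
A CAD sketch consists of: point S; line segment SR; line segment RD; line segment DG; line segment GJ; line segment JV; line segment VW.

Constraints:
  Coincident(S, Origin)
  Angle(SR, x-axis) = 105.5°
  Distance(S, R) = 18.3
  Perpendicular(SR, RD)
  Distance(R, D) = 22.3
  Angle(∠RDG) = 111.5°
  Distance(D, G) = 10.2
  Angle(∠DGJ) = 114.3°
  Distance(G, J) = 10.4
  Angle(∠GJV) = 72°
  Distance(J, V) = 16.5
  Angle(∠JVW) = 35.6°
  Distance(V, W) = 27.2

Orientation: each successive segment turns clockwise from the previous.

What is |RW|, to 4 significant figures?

38.28

∠GJV = 72.0° gives JV at 133.3° from the x-axis; with |JV| = 16.5, V = (6.427, 18.33). ∠JVW = 35.6° gives VW at -11.10° from the x-axis; with |VW| = 27.2, W = (33.12, 13.10). Then |RW| = |W − R| = 38.28.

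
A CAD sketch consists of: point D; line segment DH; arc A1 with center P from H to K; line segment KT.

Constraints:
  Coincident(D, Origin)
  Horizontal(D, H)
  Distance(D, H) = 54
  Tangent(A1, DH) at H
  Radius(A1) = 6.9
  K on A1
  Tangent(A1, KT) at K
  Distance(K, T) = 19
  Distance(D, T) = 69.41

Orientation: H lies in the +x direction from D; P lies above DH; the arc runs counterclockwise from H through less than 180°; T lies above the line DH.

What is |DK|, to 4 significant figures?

60.93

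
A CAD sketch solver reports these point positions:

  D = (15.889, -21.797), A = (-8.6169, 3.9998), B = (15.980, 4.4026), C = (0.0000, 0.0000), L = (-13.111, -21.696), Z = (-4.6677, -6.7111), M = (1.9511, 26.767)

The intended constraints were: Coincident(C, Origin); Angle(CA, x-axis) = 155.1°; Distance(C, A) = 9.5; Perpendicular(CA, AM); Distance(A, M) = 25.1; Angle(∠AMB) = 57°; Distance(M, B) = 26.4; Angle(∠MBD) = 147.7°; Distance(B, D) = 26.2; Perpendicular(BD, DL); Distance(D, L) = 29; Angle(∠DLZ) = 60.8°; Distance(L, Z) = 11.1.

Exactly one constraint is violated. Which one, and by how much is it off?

Distance(L, Z) = 11.1 — off by 6.10.

C = (0.00, 0.00) ✓; CA at 155.1° ✓; |CA| = 9.500 ✓; ∠(CA, AM) = 90.00° ✓; |AM| = 25.10 ✓; ∠AMB = 57.00° ✓; |MB| = 26.40 ✓; ∠MBD = 147.7° ✓; |BD| = 26.20 ✓; ∠(BD, DL) = 90.00° ✓; |DL| = 29.00 ✓; ∠DLZ = 60.80° ✓; |LZ| = 17.20 ✗.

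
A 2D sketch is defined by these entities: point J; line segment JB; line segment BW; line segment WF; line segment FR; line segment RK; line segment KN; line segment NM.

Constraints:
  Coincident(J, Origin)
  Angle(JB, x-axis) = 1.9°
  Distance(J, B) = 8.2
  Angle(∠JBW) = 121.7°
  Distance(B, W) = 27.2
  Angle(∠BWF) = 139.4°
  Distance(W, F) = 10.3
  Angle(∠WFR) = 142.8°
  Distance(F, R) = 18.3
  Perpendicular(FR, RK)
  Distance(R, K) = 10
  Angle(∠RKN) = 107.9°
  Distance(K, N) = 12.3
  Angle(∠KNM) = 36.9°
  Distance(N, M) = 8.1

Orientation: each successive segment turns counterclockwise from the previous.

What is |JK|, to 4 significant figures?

38.81

J is at the origin; JB runs at 1.9° with length 8.2, so B = (8.195, 0.2719). ∠JBW = 121.7° gives BW at 60.20° from the x-axis; with |BW| = 27.2, W = (21.71, 23.88). ∠BWF = 139.4° gives WF at 100.8° from the x-axis; with |WF| = 10.3, F = (19.78, 33.99). ∠WFR = 142.8° gives FR at 138.0° from the x-axis; with |FR| = 18.3, R = (6.184, 46.24). FR is perpendicular to RK, so RK runs at -132.0°; with |RK| = 10.0, K = (-0.5077, 38.81). Then |JK| = |K − J| = 38.81.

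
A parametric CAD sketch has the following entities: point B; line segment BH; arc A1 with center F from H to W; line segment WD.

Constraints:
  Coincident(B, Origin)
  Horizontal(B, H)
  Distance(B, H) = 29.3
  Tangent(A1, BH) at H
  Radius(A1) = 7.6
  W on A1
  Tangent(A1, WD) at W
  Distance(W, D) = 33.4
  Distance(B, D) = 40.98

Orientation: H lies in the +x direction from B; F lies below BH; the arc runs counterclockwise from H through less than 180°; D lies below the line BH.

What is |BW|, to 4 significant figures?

22.67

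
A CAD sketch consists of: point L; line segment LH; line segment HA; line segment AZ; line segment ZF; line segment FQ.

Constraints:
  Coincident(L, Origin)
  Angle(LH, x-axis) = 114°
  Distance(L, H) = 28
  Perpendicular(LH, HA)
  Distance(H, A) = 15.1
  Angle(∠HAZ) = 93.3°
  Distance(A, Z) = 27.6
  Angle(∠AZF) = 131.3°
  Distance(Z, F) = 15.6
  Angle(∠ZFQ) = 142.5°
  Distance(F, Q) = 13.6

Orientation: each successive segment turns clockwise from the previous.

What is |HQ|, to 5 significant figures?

40.961

L is at the origin; LH runs at 114.0° with length 28.0, so H = (-11.389, 25.579). The perpendicularity gives HA at right angles to LH, so HA runs at 24.000°; with |HA| = 15.1, A = (2.4059, 31.721). ∠HAZ = 93.3° gives AZ at -62.700° from the x-axis; with |AZ| = 27.6, Z = (15.065, 7.1952). ∠AZF = 131.3° gives ZF at -111.40° from the x-axis; with |ZF| = 15.6, F = (9.3726, -7.3293). ∠ZFQ = 142.5° gives FQ at -148.90° from the x-axis; with |FQ| = 13.6, Q = (-2.2727, -14.354). Then |HQ| = |Q − H| = 40.961.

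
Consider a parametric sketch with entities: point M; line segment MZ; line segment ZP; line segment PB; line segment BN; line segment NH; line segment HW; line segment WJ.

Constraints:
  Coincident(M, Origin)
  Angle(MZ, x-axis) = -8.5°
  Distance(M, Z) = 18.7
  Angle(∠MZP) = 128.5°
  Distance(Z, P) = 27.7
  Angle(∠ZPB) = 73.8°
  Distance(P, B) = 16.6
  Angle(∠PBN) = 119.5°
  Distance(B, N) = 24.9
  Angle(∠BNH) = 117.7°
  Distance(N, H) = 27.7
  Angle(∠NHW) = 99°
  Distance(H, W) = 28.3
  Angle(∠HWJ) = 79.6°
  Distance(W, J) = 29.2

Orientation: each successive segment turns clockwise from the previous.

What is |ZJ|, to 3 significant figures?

17.5

M is at the origin; MZ runs at -8.5° with length 18.7, so Z = (18.5, -2.76). ∠MZP = 128.5° gives ZP at -60.0° from the x-axis; with |ZP| = 27.7, P = (32.3, -26.8). ∠ZPB = 73.8° gives PB at -166° from the x-axis; with |PB| = 16.6, B = (16.2, -30.7). ∠PBN = 119.5° gives BN at 133° from the x-axis; with |BN| = 24.9, N = (-0.853, -12.6). ∠BNH = 117.7° gives NH at 71.0° from the x-axis; with |NH| = 27.7, H = (8.17, 13.6). ∠NHW = 99.0° gives HW at -10.0° from the x-axis; with |HW| = 28.3, W = (36.0, 8.69). ∠HWJ = 79.6° gives WJ at -110° from the x-axis; with |WJ| = 29.2, J = (25.9, -18.7). Then |ZJ| = |J − Z| = 17.5.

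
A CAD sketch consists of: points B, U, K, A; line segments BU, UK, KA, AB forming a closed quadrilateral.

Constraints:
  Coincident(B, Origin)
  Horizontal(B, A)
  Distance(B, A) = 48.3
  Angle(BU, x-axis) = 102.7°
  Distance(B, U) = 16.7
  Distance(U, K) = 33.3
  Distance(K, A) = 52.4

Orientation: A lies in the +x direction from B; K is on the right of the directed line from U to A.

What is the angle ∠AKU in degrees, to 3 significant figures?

75.3°

B is at the origin; BA is horizontal with |BA| = 48.3 and A in +x, so A = (48.3, 0). BU runs at 102.7° with |BU| = 16.7, so U = (-3.67, 16.3). K is determined by |UK| = 33.3 and |KA| = 52.4 together: it lies at the intersection of circle(U, 33.3) and circle(A, 52.4). With |UA| = 54.5, the foot of the radical line on UA is 12.2 from U and the perpendicular offset is √(33.3² − 12.2²) = 31.0. Taking the right-of-UA solution: K = (-1.29, -16.9).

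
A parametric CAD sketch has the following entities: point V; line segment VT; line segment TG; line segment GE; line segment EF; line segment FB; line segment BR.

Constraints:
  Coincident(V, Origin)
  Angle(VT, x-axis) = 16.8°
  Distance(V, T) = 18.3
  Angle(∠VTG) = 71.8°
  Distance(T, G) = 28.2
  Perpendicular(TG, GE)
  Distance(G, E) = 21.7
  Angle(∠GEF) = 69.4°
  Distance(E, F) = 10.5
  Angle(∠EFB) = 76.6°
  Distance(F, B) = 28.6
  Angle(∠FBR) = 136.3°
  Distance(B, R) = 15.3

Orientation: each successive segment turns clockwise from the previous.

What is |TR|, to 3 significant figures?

50.1

∠EFB = 76.6° gives FB at -35.4° from the x-axis; with |FB| = 28.6, B = (22.4, -29.2). ∠FBR = 136.3° gives BR at -79.1° from the x-axis; with |BR| = 15.3, R = (25.3, -44.2). Then |TR| = |R − T| = 50.1.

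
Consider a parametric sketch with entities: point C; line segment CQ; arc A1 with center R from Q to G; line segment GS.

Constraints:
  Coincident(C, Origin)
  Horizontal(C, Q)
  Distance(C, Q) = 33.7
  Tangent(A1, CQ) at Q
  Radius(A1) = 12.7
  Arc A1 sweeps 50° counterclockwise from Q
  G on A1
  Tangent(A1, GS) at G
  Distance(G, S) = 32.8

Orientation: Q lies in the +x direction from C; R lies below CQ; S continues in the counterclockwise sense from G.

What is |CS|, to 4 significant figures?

29.80

On A1, Q sits at bearing 90° from R; a 50° counterclockwise sweep puts G at bearing 140°, so G = R + 12.7·(cos 140°, sin 140°) = (23.97, -4.537). A1 meets GS tangentially, so RG is at right angles to GS, so GS runs along (−sin 140°, cos 140°); with |GS| = 32.8, S = (2.888, -29.66). Then |CS| = |S − C| = 29.80.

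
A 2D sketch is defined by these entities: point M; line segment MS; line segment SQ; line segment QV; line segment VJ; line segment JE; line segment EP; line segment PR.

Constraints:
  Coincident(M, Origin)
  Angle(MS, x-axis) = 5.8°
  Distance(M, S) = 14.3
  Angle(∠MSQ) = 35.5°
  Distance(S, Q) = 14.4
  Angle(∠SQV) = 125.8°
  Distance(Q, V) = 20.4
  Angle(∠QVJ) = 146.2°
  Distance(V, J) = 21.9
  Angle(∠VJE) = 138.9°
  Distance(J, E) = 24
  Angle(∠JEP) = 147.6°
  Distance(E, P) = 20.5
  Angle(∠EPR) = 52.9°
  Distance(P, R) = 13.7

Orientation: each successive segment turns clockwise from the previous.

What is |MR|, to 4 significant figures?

44.77

M is at the origin; MS runs at 5.8° with length 14.3, so S = (14.23, 1.445). ∠MSQ = 35.5° gives SQ at -138.7° from the x-axis; with |SQ| = 14.4, Q = (3.409, -8.059). ∠SQV = 125.8° gives QV at 167.1° from the x-axis; with |QV| = 20.4, V = (-16.48, -3.505). ∠QVJ = 146.2° gives VJ at 133.3° from the x-axis; with |VJ| = 21.9, J = (-31.50, 12.43). ∠VJE = 138.9° gives JE at 92.20° from the x-axis; with |JE| = 24.0, E = (-32.42, 36.42). ∠JEP = 147.6° gives EP at 59.80° from the x-axis; with |EP| = 20.5, P = (-22.11, 54.13). ∠EPR = 52.9° gives PR at -67.30° from the x-axis; with |PR| = 13.7, R = (-16.82, 41.49). Then |MR| = |R − M| = 44.77.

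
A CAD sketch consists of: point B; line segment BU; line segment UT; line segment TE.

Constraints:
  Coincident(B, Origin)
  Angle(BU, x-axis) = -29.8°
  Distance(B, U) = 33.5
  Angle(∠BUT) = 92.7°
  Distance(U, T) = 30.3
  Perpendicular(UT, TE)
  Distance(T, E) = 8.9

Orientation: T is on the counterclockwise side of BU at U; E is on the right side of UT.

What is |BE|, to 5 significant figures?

53.017

B is at the origin; BU runs at -29.8° with length 33.5, so U = 33.5·(cos -29.8°, sin -29.8°) = (29.070, -16.649). ∠BUT = 92.7°, so UT runs at -29.8° + (180° − 92.7°) = 57.500° from the x-axis; with |UT| = 30.3, T = U + 30.3·(cos 57.500°, sin 57.500°) = (45.350, 8.9061). UT is perpendicular to TE; with |TE| = 8.9 on the right of UT, E = T + 8.9·(0.84339, -0.53730) = (52.857, 4.1242). Then |BE| = |E − B| = 53.017.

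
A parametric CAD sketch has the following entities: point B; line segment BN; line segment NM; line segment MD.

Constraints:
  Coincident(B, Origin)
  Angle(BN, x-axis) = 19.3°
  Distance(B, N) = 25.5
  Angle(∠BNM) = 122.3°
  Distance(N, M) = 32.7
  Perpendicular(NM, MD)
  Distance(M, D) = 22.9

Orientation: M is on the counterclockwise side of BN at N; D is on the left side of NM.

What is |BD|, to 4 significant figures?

46.35

B is at the origin; BN runs at 19.3° with length 25.5, so N = 25.5·(cos 19.3°, sin 19.3°) = (24.07, 8.428). ∠BNM = 122.3°, so NM runs at 19.3° + (180° − 122.3°) = 77.00° from the x-axis; with |NM| = 32.7, M = N + 32.7·(cos 77.00°, sin 77.00°) = (31.42, 40.29). NM ⟂ MD; with |MD| = 22.9 on the left of NM, D = M + 22.9·(-0.9744, 0.2250) = (9.110, 45.44). Then |BD| = |D − B| = 46.35.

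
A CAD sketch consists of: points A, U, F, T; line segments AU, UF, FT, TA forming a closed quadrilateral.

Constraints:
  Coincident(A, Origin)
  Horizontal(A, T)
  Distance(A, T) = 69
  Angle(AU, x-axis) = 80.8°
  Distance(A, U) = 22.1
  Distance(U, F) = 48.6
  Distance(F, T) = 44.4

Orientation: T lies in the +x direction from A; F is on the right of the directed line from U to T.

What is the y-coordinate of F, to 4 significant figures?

-19.51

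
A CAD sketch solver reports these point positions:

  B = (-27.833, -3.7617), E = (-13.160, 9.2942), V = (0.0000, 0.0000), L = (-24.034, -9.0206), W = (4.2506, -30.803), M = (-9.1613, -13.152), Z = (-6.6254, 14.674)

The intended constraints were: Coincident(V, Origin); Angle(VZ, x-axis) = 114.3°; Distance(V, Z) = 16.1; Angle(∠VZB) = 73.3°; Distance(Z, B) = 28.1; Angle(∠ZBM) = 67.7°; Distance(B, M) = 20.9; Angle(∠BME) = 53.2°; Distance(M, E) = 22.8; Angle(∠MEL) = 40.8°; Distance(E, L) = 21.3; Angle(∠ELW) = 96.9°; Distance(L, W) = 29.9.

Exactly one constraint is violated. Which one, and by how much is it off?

Distance(L, W) = 29.9 — off by 5.80.

V = (0.00, 0.00) ✓; VZ at 114.3° ✓; |VZ| = 16.10 ✓; ∠VZB = 73.30° ✓; |ZB| = 28.10 ✓; ∠ZBM = 67.70° ✓; |BM| = 20.90 ✓; ∠BME = 53.20° ✓; |ME| = 22.80 ✓; ∠MEL = 40.80° ✓; |EL| = 21.30 ✓; ∠ELW = 96.90° ✓; |LW| = 35.70 ✗.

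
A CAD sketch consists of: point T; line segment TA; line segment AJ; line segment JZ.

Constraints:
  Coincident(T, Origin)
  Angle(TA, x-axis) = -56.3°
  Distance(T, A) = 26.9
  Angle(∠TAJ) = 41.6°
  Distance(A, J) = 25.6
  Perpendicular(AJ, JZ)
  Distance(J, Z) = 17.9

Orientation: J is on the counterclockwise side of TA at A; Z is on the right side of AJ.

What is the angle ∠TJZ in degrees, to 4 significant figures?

162.9°

∠TAJ = 41.6°, so AJ runs at -56.3° + (180° − 41.6°) = 82.10° from the x-axis; with |AJ| = 25.6, J = A + 25.6·(cos 82.10°, sin 82.10°) = (18.44, 2.977). AJ ⟂ JZ; with |JZ| = 17.9 on the right of AJ, Z = J + 17.9·(0.9905, -0.1374) = (36.17, 0.5172). Then cos ∠TJZ = JT·JZ / (|JT||JZ|), giving 162.9°.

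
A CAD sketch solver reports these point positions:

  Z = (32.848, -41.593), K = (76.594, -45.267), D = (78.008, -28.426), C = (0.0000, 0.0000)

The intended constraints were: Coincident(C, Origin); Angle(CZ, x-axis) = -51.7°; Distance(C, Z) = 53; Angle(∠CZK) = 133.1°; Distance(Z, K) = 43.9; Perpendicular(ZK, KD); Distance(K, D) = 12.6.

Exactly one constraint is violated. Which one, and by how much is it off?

Distance(K, D) = 12.6 — off by 4.30.

C = (0.00, 0.00) ✓; CZ at -51.70° ✓; |CZ| = 53.00 ✓; ∠CZK = 133.1° ✓; |ZK| = 43.90 ✓; ∠(ZK, KD) = 90.00° ✓; |KD| = 16.90 ✗.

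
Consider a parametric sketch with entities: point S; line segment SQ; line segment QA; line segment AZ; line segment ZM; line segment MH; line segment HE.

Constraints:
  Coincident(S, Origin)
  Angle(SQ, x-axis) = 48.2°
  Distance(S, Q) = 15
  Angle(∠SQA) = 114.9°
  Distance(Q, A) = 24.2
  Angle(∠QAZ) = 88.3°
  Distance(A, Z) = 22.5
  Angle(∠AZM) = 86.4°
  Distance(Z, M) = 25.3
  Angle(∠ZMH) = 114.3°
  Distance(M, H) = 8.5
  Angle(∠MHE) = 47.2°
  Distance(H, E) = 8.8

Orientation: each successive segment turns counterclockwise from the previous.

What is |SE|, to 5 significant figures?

10.152

S is at the origin; SQ runs at 48.2° with length 15.0, so Q = (9.9980, 11.182). ∠SQA = 114.9° gives QA at 113.30° from the x-axis; with |QA| = 24.2, A = (0.42579, 33.409). ∠QAZ = 88.3° gives AZ at -155.00° from the x-axis; with |AZ| = 22.5, Z = (-19.966, 23.900). ∠AZM = 86.4° gives ZM at -61.400° from the x-axis; with |ZM| = 25.3, M = (-7.8552, 1.6867). ∠ZMH = 114.3° gives MH at 4.3000° from the x-axis; with |MH| = 8.5, H = (0.62084, 2.3240). ∠MHE = 47.2° gives HE at 137.10° from the x-axis; with |HE| = 8.8, E = (-5.8255, 8.3143). Then |SE| = |E − S| = 10.152.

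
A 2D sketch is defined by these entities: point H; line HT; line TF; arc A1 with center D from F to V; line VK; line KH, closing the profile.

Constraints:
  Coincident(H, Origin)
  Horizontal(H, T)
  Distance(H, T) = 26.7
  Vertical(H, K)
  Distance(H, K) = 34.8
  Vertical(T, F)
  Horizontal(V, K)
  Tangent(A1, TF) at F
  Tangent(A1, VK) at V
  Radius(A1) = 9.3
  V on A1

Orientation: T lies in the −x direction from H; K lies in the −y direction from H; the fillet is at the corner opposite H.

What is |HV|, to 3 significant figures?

38.9

H is at the origin; HT is horizontal with |HT| = 26.7 and T on the −x side, so T = (-26.7, 0.00). HK is vertical with |HK| = 34.8 and K on the −y side, so K = (0.00, -34.8). The virtual corner opposite H is at (-26.7, -34.8). The tangent condition forces DF to be normal to TF and tangency of A1 to VK means the radius DV is perpendicular to VK, with radius 9.3, so the center D sits 9.3 in from both sides at D = (-17.4, -25.5). That places the tangent points at F = (-26.7, -25.5) on TF and V = (-17.4, -34.8) on VK. Then |HV| = |V − H| = 38.9.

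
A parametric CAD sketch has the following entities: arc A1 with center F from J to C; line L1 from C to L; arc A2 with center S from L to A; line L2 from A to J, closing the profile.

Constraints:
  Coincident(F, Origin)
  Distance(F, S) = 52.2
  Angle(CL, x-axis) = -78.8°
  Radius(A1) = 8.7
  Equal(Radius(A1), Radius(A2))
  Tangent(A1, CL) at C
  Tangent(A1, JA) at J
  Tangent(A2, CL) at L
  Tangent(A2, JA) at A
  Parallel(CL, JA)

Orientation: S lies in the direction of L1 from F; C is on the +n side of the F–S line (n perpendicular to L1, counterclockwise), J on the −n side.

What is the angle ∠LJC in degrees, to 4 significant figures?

71.57°

Tangency of A1 to both parallel lines with radius 8.7 puts C and J at F ± 8.7·n: C = (8.534, 1.690), J = (-8.534, -1.690). Equal radii place L and A the same way about S: L = S + 8.7·n = (18.67, -49.52), A = S − 8.7·n = (1.605, -52.90). Then cos ∠LJC = JL·JC / (|JL||JC|), giving 71.57°.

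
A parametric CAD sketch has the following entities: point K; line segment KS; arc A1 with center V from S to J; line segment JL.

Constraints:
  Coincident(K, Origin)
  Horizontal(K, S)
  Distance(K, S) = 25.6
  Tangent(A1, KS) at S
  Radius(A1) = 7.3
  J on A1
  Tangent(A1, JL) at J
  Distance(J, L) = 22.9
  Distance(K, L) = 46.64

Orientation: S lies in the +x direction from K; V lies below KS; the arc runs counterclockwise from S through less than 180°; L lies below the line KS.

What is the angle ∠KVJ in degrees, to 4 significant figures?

61.68°

Checks: |VJ| = 7.300 ✓; ∠(VJ, JL) = 90.00° ✓; |JL| = 22.90 ✓; |KL| = 46.64 ✓.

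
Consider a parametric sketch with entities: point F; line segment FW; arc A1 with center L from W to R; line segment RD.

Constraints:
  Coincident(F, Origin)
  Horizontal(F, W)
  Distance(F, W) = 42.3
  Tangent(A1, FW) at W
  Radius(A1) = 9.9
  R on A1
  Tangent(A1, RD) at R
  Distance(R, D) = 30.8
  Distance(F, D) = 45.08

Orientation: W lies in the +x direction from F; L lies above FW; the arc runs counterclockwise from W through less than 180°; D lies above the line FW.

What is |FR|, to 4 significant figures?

51.73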